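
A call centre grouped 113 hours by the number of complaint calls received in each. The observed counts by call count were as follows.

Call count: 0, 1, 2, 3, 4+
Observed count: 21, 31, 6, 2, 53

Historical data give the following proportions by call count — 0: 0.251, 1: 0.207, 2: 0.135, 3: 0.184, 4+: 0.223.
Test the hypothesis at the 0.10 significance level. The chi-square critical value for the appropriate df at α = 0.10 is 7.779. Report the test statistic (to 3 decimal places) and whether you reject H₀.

57.658; reject

Expected counts E_i = n·p_i: 113×0.251 = 28.363, 113×0.207 = 23.391, 113×0.135 = 15.255, 113×0.184 = 20.792, 113×0.223 = 25.199.
0: (21 − 28.363)²/28.363 = 54.213769/28.363 = 1.9114
1: (31 − 23.391)²/23.391 = 57.896881/23.391 = 2.4752
2: (6 − 15.255)²/15.255 = 85.655025/15.255 = 5.6149
3: (2 − 20.792)²/20.792 = 353.139264/20.792 = 16.9844
4+: (53 − 25.199)²/25.199 = 772.895601/25.199 = 30.6717
Sum = 57.658
df = 4. Since 57.658 > 7.779, we reject H₀.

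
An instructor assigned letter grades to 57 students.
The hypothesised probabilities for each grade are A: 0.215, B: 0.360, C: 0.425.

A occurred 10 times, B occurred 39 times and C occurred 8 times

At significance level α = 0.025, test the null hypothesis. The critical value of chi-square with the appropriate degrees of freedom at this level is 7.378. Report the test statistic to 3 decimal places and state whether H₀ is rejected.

Expected counts E_i = n·p_i: 57×0.215 = 12.255, 57×0.360 = 20.52, 57×0.425 = 24.225.
cat         O        E   (O−E)²/E
A          10   12.255     0.4149
B          39    20.52    16.6428
C           8   24.225    10.8669
Sum = 27.925
df = 2. Since 27.925 > 7.378, we reject H₀.

27.925; reject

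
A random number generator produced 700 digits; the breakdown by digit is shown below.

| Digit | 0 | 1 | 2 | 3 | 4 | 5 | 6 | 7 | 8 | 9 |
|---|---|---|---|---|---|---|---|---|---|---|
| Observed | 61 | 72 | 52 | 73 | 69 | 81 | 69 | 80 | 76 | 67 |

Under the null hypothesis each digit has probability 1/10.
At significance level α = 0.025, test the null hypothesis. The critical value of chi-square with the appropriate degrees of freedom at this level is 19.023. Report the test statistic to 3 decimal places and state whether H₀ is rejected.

Under H₀ each category has probability 1/10, so each expected count is 700/10 = 70.
0: (61 − 70)²/70 = 81/70 = 1.1571
1: (72 − 70)²/70 = 4/70 = 0.0571
2: (52 − 70)²/70 = 324/70 = 4.6286
3: (73 − 70)²/70 = 9/70 = 0.1286
4: (69 − 70)²/70 = 1/70 = 0.0143
5: (81 − 70)²/70 = 121/70 = 1.7286
6: (69 − 70)²/70 = 1/70 = 0.0143
7: (80 − 70)²/70 = 100/70 = 1.4286
8: (76 − 70)²/70 = 36/70 = 0.5143
9: (67 − 70)²/70 = 9/70 = 0.1286
Sum = 9.800
df = 9. Since 9.800 < 19.023, we do not reject H₀.

9.800; do not reject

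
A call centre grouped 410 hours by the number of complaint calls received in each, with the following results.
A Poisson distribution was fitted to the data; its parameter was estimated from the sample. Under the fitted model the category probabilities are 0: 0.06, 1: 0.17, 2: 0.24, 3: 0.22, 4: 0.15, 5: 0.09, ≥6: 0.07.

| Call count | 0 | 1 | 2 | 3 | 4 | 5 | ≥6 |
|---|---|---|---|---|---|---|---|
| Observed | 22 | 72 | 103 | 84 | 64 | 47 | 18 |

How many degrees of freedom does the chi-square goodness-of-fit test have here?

There are k = 7 categories and 1 parameter estimated from the data, so df = 7 − 1 − 1 = 5.

5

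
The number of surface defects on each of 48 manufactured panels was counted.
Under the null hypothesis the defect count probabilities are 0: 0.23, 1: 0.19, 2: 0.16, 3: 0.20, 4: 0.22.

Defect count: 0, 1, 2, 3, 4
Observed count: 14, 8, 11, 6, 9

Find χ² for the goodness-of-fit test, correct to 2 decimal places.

3.95

Expected counts E_i = n·p_i: 48×0.23 = 11.04, 48×0.19 = 9.12, 48×0.16 = 7.68, 48×0.20 = 9.6, 48×0.22 = 10.56.
0: (14 − 11.04)²/11.04 = 8.7616/11.04 = 0.794
1: (8 − 9.12)²/9.12 = 1.2544/9.12 = 0.138
2: (11 − 7.68)²/7.68 = 11.0224/7.68 = 1.435
3: (6 − 9.6)²/9.6 = 12.96/9.6 = 1.350
4: (9 − 10.56)²/10.56 = 2.4336/10.56 = 0.230
Sum = 3.95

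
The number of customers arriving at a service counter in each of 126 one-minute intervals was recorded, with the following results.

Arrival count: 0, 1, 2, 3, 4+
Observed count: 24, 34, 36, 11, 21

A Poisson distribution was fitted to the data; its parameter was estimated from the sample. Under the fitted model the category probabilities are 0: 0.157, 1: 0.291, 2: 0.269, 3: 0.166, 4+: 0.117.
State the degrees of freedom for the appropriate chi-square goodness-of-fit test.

3

There are k = 5 categories and 1 parameter estimated from the data, so df = 5 − 1 − 1 = 3.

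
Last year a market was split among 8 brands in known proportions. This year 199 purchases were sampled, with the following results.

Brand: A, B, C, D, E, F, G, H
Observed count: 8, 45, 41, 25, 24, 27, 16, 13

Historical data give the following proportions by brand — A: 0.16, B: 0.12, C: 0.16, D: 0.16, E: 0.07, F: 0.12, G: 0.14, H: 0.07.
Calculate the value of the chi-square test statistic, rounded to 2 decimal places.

53.43

Expected counts E_i = n·p_i: 199×0.16 = 31.84, 199×0.12 = 23.88, 199×0.16 = 31.84, 199×0.16 = 31.84, 199×0.07 = 13.93, 199×0.12 = 23.88, 199×0.14 = 27.86, 199×0.07 = 13.93.
χ² = (8−31.84)²/31.84 + (45−23.88)²/23.88 + (41−31.84)²/31.84 + (25−31.84)²/31.84 + (24−13.93)²/13.93 + (27−23.88)²/23.88 + (16−27.86)²/27.86 + (13−13.93)²/13.93
   = 17.850 + 18.679 + 2.635 + 1.469 + 7.280 + 0.408 + 5.049 + 0.062
Sum = 53.43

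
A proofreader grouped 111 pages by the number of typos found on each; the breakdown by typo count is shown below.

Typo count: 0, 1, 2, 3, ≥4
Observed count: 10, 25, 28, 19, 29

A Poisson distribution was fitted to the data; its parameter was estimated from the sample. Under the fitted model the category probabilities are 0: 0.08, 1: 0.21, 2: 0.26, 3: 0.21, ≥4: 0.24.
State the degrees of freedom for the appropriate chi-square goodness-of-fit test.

There are k = 5 categories and 1 parameter estimated from the data, so df = 5 − 1 − 1 = 3.

3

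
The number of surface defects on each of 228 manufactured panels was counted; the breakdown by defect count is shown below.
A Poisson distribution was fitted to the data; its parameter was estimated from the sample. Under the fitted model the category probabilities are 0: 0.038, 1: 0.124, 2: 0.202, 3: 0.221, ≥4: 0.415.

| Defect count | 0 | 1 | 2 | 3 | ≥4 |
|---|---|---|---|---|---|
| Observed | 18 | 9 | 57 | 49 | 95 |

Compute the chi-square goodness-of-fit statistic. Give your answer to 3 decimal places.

Expected counts E_i = n·p_i: 228×0.038 = 8.664, 228×0.124 = 28.272, 228×0.202 = 46.056, 228×0.221 = 50.388, 228×0.415 = 94.62.
cat         O        E   (O−E)²/E
0          18    8.664    10.0601
1           9   28.272    13.1370
2          57   46.056     2.6006
3          49   50.388     0.0382
≥4         95    94.62     0.0015
Sum = 25.837

25.837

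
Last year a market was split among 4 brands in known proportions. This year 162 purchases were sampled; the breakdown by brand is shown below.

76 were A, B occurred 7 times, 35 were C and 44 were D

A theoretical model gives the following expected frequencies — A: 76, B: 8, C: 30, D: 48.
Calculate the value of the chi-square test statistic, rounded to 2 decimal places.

1.29

χ² = (76−76)²/76 + (7−8)²/8 + (35−30)²/30 + (44−48)²/48
   = 0.000 + 0.125 + 0.833 + 0.333
Sum = 1.29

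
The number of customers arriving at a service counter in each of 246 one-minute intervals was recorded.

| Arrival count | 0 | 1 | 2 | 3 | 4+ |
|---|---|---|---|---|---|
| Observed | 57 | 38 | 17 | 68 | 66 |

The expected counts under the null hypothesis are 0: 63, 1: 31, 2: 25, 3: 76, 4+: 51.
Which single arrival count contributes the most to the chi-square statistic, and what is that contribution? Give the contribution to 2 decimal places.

0: (57 − 63)²/63 = 36/63 = 0.571
1: (38 − 31)²/31 = 49/31 = 1.581
2: (17 − 25)²/25 = 64/25 = 2.560
3: (68 − 76)²/76 = 64/76 = 0.842
4+: (66 − 51)²/51 = 225/51 = 4.412
The largest term is for 4+: 4.41.

4+, 4.41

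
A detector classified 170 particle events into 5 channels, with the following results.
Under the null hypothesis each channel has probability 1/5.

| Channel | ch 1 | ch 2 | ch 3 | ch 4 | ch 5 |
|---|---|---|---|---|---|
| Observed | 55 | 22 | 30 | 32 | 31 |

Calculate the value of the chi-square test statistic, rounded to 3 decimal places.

18.059

Under H₀ each category has probability 1/5, so each expected count is 170/5 = 34.
χ² = (55−34)²/34 + (22−34)²/34 + (30−34)²/34 + (32−34)²/34 + (31−34)²/34
   = 12.9706 + 4.2353 + 0.4706 + 0.1176 + 0.2647
Sum = 18.059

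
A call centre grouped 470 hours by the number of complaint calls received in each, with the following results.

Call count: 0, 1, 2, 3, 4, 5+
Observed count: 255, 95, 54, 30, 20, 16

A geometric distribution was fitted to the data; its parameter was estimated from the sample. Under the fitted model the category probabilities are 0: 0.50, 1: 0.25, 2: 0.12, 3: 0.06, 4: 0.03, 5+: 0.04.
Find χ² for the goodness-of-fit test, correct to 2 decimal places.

9.11

Expected counts E_i = n·p_i: 470×0.50 = 235, 470×0.25 = 117.5, 470×0.12 = 56.4, 470×0.06 = 28.2, 470×0.03 = 14.1, 470×0.04 = 18.8.
0: (255 − 235)²/235 = 400/235 = 1.702
1: (95 − 117.5)²/117.5 = 506.25/117.5 = 4.309
2: (54 − 56.4)²/56.4 = 5.76/56.4 = 0.102
3: (30 − 28.2)²/28.2 = 3.24/28.2 = 0.115
4: (20 − 14.1)²/14.1 = 34.81/14.1 = 2.469
5+: (16 − 18.8)²/18.8 = 7.84/18.8 = 0.417
Sum = 9.11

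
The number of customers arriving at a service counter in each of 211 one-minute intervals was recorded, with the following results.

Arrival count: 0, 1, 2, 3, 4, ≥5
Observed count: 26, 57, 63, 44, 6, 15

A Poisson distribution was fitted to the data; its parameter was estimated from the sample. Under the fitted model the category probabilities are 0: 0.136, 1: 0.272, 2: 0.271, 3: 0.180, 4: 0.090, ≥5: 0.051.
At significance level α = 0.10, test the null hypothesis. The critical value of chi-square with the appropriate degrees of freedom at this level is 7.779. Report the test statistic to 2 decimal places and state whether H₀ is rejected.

12.36; reject

Expected counts E_i = n·p_i: 211×0.136 = 28.696, 211×0.272 = 57.392, 211×0.271 = 57.181, 211×0.180 = 37.98, 211×0.090 = 18.99, 211×0.051 = 10.761.
0: (26 − 28.696)²/28.696 = 7.268416/28.696 = 0.253
1: (57 − 57.392)²/57.392 = 0.153664/57.392 = 0.003
2: (63 − 57.181)²/57.181 = 33.860761/57.181 = 0.592
3: (44 − 37.98)²/37.98 = 36.2404/37.98 = 0.954
4: (6 − 18.99)²/18.99 = 168.7401/18.99 = 8.886
≥5: (15 − 10.761)²/10.761 = 17.969121/10.761 = 1.670
Sum = 12.36
df = 4. Since 12.36 > 7.779, we reject H₀.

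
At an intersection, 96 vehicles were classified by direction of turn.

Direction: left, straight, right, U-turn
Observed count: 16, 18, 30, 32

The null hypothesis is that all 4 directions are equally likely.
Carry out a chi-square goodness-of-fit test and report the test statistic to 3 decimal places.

Under H₀ each category has probability 1/4, so each expected count is 96/4 = 24.
cat           O        E   (O−E)²/E
left         16       24     2.6667
straight     18       24     1.5000
right        30       24     1.5000
U-turn       32       24     2.6667
Sum = 8.333

8.333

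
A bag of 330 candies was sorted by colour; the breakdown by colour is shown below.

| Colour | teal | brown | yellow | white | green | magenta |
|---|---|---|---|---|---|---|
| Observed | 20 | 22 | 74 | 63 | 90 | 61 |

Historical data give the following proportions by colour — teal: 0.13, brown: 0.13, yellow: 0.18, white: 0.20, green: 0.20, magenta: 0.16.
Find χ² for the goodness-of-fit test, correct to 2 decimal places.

Expected counts E_i = n·p_i: 330×0.13 = 42.9, 330×0.13 = 42.9, 330×0.18 = 59.4, 330×0.20 = 66, 330×0.20 = 66, 330×0.16 = 52.8.
χ² = (20−42.9)²/42.9 + (22−42.9)²/42.9 + (74−59.4)²/59.4 + (63−66)²/66 + (90−66)²/66 + (61−52.8)²/52.8
   = 12.224 + 10.182 + 3.589 + 0.136 + 8.727 + 1.273
Sum = 36.13

36.13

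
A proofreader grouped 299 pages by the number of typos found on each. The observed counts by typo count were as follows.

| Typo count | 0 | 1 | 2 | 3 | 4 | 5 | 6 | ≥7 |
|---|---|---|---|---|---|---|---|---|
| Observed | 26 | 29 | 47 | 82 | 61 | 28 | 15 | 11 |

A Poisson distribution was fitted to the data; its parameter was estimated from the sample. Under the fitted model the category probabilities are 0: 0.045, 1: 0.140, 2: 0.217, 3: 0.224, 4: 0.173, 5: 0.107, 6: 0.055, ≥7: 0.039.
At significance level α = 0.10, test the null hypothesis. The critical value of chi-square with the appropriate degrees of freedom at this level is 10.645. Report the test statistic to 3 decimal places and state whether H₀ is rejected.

Expected counts E_i = n·p_i: 299×0.045 = 13.455, 299×0.140 = 41.86, 299×0.217 = 64.883, 299×0.224 = 66.976, 299×0.173 = 51.727, 299×0.107 = 31.993, 299×0.055 = 16.445, 299×0.039 = 11.661.
χ² = (26−13.455)²/13.455 + (29−41.86)²/41.86 + (47−64.883)²/64.883 + (82−66.976)²/66.976 + (61−51.727)²/51.727 + (28−31.993)²/31.993 + (15−16.445)²/16.445 + (11−11.661)²/11.661
   = 11.6965 + 3.9508 + 4.9289 + 3.3702 + 1.6624 + 0.4984 + 0.1270 + 0.0375
Sum = 26.272
df = 6. Since 26.272 > 10.645, we reject H₀.

26.272; reject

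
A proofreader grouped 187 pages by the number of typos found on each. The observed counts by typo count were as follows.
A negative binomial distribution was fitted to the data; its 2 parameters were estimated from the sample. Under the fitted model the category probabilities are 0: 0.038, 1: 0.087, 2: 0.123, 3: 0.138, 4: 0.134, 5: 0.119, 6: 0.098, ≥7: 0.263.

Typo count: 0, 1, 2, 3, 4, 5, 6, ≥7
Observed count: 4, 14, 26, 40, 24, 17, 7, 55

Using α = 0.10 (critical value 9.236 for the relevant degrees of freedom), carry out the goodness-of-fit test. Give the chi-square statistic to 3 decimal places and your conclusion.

18.845; reject

Expected counts E_i = n·p_i: 187×0.038 = 7.106, 187×0.087 = 16.269, 187×0.123 = 23.001, 187×0.138 = 25.806, 187×0.134 = 25.058, 187×0.119 = 22.253, 187×0.098 = 18.326, 187×0.263 = 49.181.
0: (4 − 7.106)²/7.106 = 9.647236/7.106 = 1.3576
1: (14 − 16.269)²/16.269 = 5.148361/16.269 = 0.3165
2: (26 − 23.001)²/23.001 = 8.994001/23.001 = 0.3910
3: (40 − 25.806)²/25.806 = 201.469636/25.806 = 7.8071
4: (24 − 25.058)²/25.058 = 1.119364/25.058 = 0.0447
5: (17 − 22.253)²/22.253 = 27.594009/22.253 = 1.2400
6: (7 − 18.326)²/18.326 = 128.278276/18.326 = 6.9998
≥7: (55 − 49.181)²/49.181 = 33.860761/49.181 = 0.6885
Sum = 18.845
df = 5. Since 18.845 > 9.236, we reject H₀.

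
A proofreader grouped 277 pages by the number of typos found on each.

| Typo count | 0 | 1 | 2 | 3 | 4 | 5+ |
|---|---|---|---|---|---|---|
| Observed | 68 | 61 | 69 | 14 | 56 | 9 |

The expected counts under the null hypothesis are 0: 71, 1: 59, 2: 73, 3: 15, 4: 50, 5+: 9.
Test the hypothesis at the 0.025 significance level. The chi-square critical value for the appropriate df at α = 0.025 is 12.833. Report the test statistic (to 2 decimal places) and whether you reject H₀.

cat         O        E   (O−E)²/E
0          68       71      0.127
1          61       59      0.068
2          69       73      0.219
3          14       15      0.067
4          56       50      0.720
5+          9        9      0.000
Sum = 1.20
df = 5. Since 1.20 < 12.833, we do not reject H₀.

1.20; do not reject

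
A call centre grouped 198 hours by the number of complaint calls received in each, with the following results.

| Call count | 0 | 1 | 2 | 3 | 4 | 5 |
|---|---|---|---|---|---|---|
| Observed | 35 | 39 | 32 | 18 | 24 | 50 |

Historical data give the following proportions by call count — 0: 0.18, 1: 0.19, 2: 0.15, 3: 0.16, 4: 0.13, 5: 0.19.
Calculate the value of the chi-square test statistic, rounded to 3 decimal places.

Expected counts E_i = n·p_i: 198×0.18 = 35.64, 198×0.19 = 37.62, 198×0.15 = 29.7, 198×0.16 = 31.68, 198×0.13 = 25.74, 198×0.19 = 37.62.
0: (35 − 35.64)²/35.64 = 0.4096/35.64 = 0.0115
1: (39 − 37.62)²/37.62 = 1.9044/37.62 = 0.0506
2: (32 − 29.7)²/29.7 = 5.29/29.7 = 0.1781
3: (18 − 31.68)²/31.68 = 187.1424/31.68 = 5.9073
4: (24 − 25.74)²/25.74 = 3.0276/25.74 = 0.1176
5: (50 − 37.62)²/37.62 = 153.2644/37.62 = 4.0740
Sum = 10.339

10.339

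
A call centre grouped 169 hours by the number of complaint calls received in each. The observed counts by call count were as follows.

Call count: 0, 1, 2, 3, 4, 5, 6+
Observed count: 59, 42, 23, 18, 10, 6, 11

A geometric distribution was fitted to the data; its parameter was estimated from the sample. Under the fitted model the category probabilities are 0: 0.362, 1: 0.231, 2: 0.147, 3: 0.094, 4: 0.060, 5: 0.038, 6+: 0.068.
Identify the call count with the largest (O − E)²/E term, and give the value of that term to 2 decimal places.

3, 0.28

Expected counts E_i = n·p_i: 169×0.362 = 61.178, 169×0.231 = 39.039, 169×0.147 = 24.843, 169×0.094 = 15.886, 169×0.060 = 10.14, 169×0.038 = 6.422, 169×0.068 = 11.492.
cat         O        E   (O−E)²/E
0          59   61.178      0.078
1          42   39.039      0.225
2          23   24.843      0.137
3          18   15.886      0.281
4          10    10.14      0.002
5           6    6.422      0.028
6+         11   11.492      0.021
The largest term is for 3: 0.28.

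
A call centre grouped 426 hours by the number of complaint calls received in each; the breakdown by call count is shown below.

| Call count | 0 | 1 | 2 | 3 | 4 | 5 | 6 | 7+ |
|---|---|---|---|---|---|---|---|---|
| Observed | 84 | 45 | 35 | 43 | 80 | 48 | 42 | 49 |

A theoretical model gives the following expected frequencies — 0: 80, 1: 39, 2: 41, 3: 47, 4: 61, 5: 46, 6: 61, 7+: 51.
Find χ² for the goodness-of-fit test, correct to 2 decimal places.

14.34

cat         O        E   (O−E)²/E
0          84       80      0.200
1          45       39      0.923
2          35       41      0.878
3          43       47      0.340
4          80       61      5.918
5          48       46      0.087
6          42       61      5.918
7+         49       51      0.078
Sum = 14.34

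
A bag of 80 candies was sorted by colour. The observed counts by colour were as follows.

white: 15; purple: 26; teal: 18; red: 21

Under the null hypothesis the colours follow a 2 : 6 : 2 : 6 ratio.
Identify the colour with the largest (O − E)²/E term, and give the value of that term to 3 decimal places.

teal, 6.400

Ratio total = 16. Expected counts: 80×2/16 = 10, 80×6/16 = 30, 80×2/16 = 10, 80×6/16 = 30.
χ² = (15−10)²/10 + (26−30)²/30 + (18−10)²/10 + (21−30)²/30
   = 2.5000 + 0.5333 + 6.4000 + 2.7000
The largest term is for teal: 6.400.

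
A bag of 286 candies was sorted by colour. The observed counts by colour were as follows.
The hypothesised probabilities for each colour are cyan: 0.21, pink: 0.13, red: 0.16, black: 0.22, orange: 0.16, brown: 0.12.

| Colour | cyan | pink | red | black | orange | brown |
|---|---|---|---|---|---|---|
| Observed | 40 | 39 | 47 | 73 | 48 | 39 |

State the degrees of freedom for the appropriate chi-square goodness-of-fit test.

5

There are k = 6 categories and no parameters were estimated from the data, so df = 6 − 1 = 5.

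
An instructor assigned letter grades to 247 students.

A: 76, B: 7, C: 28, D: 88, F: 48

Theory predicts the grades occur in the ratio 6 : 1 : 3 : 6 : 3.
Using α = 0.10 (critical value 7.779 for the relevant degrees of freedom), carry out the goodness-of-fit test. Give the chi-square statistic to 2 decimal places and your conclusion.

Ratio total = 19. Expected counts: 247×6/19 = 78, 247×1/19 = 13, 247×3/19 = 39, 247×6/19 = 78, 247×3/19 = 39.
A: (76 − 78)²/78 = 4/78 = 0.051
B: (7 − 13)²/13 = 36/13 = 2.769
C: (28 − 39)²/39 = 121/39 = 3.103
D: (88 − 78)²/78 = 100/78 = 1.282
F: (48 − 39)²/39 = 81/39 = 2.077
Sum = 9.28
df = 4. Since 9.28 > 7.779, we reject H₀.

9.28; reject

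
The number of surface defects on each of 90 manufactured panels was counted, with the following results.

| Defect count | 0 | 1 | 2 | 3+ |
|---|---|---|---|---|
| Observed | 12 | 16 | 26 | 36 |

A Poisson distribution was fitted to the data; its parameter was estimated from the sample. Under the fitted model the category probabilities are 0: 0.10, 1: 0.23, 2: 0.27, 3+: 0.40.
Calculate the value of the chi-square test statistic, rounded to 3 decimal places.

2.186

Expected counts E_i = n·p_i: 90×0.10 = 9, 90×0.23 = 20.7, 90×0.27 = 24.3, 90×0.40 = 36.
χ² = (12−9)²/9 + (16−20.7)²/20.7 + (26−24.3)²/24.3 + (36−36)²/36
   = 1.0000 + 1.0671 + 0.1189 + 0.0000
Sum = 2.186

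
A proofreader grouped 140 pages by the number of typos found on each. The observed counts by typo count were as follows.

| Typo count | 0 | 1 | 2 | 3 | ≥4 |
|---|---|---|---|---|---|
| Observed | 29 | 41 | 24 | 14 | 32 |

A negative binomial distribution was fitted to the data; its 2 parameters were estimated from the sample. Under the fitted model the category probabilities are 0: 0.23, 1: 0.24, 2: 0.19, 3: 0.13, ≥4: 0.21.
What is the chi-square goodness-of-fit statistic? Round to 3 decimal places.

Expected counts E_i = n·p_i: 140×0.23 = 32.2, 140×0.24 = 33.6, 140×0.19 = 26.6, 140×0.13 = 18.2, 140×0.21 = 29.4.
0: (29 − 32.2)²/32.2 = 10.24/32.2 = 0.3180
1: (41 − 33.6)²/33.6 = 54.76/33.6 = 1.6298
2: (24 − 26.6)²/26.6 = 6.76/26.6 = 0.2541
3: (14 − 18.2)²/18.2 = 17.64/18.2 = 0.9692
≥4: (32 − 29.4)²/29.4 = 6.76/29.4 = 0.2299
Sum = 3.401

3.401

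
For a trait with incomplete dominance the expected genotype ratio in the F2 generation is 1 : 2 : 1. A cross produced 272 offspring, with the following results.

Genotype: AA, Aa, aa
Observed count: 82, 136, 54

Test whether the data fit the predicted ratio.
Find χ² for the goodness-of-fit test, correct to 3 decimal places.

5.765

Ratio total = 4. Expected counts: 272×1/4 = 68, 272×2/4 = 136, 272×1/4 = 68.
AA: (82 − 68)²/68 = 196/68 = 2.8824
Aa: (136 − 136)²/136 = 0/136 = 0.0000
aa: (54 − 68)²/68 = 196/68 = 2.8824
Sum = 5.765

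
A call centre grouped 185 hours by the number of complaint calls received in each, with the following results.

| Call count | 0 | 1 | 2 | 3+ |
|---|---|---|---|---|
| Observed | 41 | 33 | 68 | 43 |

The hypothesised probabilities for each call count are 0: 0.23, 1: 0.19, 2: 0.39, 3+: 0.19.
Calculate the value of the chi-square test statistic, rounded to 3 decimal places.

Expected counts E_i = n·p_i: 185×0.23 = 42.55, 185×0.19 = 35.15, 185×0.39 = 72.15, 185×0.19 = 35.15.
χ² = (41−42.55)²/42.55 + (33−35.15)²/35.15 + (68−72.15)²/72.15 + (43−35.15)²/35.15
   = 0.0565 + 0.1315 + 0.2387 + 1.7531
Sum = 2.180

2.180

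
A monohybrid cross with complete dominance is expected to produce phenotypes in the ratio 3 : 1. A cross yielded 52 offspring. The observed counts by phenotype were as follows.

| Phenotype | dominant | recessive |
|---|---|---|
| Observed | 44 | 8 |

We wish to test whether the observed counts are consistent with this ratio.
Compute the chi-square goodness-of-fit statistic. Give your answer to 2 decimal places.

2.56

Ratio total = 4. Expected counts: 52×3/4 = 39, 52×1/4 = 13.
χ² = (44−39)²/39 + (8−13)²/13
   = 0.641 + 1.923
Sum = 2.56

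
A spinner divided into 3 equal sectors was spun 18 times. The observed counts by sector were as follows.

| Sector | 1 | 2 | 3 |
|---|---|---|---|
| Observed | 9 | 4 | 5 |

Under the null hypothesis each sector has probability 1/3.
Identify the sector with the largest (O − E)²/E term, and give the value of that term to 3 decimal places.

Under H₀ each category has probability 1/3, so each expected count is 18/3 = 6.
cat         O        E   (O−E)²/E
1           9        6     1.5000
2           4        6     0.6667
3           5        6     0.1667
The largest term is for 1: 1.500.

1, 1.500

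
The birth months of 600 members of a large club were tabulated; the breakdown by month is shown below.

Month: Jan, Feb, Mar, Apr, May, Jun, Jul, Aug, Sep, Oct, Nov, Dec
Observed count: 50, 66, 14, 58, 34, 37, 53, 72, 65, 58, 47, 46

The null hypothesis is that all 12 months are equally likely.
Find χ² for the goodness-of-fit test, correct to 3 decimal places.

56.960

Expected count for each of the 12 categories: 600/12 = 50.
χ² = (50−50)²/50 + (66−50)²/50 + (14−50)²/50 + (58−50)²/50 + (34−50)²/50 + (37−50)²/50 + (53−50)²/50 + (72−50)²/50 + (65−50)²/50 + (58−50)²/50 + (47−50)²/50 + (46−50)²/50
   = 0.0000 + 5.1200 + 25.9200 + 1.2800 + 5.1200 + 3.3800 + 0.1800 + 9.6800 + 4.5000 + 1.2800 + 0.1800 + 0.3200
Sum = 56.960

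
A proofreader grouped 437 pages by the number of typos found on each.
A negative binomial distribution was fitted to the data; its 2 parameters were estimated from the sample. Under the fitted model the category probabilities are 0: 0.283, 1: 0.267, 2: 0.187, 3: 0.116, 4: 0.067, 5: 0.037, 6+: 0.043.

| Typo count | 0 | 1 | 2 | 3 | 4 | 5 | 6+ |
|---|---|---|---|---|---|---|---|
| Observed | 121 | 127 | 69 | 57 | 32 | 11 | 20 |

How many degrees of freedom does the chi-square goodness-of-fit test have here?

4

There are k = 7 categories and 2 parameters estimated from the data, so df = 7 − 1 − 2 = 4.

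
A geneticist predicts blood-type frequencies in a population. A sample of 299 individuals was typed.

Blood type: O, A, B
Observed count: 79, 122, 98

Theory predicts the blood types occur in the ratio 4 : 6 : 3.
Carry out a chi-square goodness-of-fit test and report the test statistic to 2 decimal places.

15.88

Ratio total = 13. Expected counts: 299×4/13 = 92, 299×6/13 = 138, 299×3/13 = 69.
O: (79 − 92)²/92 = 169/92 = 1.837
A: (122 − 138)²/138 = 256/138 = 1.855
B: (98 − 69)²/69 = 841/69 = 12.188
Sum = 15.88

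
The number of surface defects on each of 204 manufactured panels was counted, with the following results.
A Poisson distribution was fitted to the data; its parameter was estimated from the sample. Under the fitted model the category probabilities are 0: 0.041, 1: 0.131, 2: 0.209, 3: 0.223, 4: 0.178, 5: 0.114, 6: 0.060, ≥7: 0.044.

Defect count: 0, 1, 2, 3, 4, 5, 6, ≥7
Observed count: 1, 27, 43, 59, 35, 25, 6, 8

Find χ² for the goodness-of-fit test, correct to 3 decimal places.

Expected counts E_i = n·p_i: 204×0.041 = 8.364, 204×0.131 = 26.724, 204×0.209 = 42.636, 204×0.223 = 45.492, 204×0.178 = 36.312, 204×0.114 = 23.256, 204×0.060 = 12.24, 204×0.044 = 8.976.
χ² = (1−8.364)²/8.364 + (27−26.724)²/26.724 + (43−42.636)²/42.636 + (59−45.492)²/45.492 + (35−36.312)²/36.312 + (25−23.256)²/23.256 + (6−12.24)²/12.24 + (8−8.976)²/8.976
   = 6.4836 + 0.0029 + 0.0031 + 4.0109 + 0.0474 + 0.1308 + 3.1812 + 0.1061
Sum = 13.966

13.966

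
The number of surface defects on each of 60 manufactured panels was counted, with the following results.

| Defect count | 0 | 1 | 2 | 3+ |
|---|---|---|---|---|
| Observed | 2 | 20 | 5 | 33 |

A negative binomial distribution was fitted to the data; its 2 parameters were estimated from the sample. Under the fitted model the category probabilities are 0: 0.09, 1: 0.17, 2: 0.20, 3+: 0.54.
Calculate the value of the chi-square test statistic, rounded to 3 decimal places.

Expected counts E_i = n·p_i: 60×0.09 = 5.4, 60×0.17 = 10.2, 60×0.20 = 12, 60×0.54 = 32.4.
cat         O        E   (O−E)²/E
0           2      5.4     2.1407
1          20     10.2     9.4157
2           5       12     4.0833
3+         33     32.4     0.0111
Sum = 15.651

15.651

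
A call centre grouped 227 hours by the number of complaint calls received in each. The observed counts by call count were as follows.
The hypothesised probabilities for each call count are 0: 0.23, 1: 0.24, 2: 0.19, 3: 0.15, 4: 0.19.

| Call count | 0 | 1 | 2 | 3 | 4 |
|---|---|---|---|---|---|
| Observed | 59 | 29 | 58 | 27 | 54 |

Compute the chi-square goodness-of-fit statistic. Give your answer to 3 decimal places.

22.126

Expected counts E_i = n·p_i: 227×0.23 = 52.21, 227×0.24 = 54.48, 227×0.19 = 43.13, 227×0.15 = 34.05, 227×0.19 = 43.13.
χ² = (59−52.21)²/52.21 + (29−54.48)²/54.48 + (58−43.13)²/43.13 + (27−34.05)²/34.05 + (54−43.13)²/43.13
   = 0.8831 + 11.9169 + 5.1268 + 1.4597 + 2.7396
Sum = 22.126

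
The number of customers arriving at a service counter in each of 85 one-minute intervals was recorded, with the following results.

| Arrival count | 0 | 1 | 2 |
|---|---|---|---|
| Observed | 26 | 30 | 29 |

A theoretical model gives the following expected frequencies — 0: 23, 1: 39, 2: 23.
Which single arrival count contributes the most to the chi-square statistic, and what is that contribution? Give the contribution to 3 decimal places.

χ² = (26−23)²/23 + (30−39)²/39 + (29−23)²/23
   = 0.3913 + 2.0769 + 1.5652
The largest term is for 1: 2.077.

1, 2.077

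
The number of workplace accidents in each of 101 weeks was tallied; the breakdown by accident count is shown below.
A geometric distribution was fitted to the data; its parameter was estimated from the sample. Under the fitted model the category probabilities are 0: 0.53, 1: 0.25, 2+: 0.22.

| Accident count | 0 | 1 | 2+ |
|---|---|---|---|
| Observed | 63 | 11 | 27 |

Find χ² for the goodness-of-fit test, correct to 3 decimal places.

10.746

Expected counts E_i = n·p_i: 101×0.53 = 53.53, 101×0.25 = 25.25, 101×0.22 = 22.22.
cat         O        E   (O−E)²/E
0          63    53.53     1.6753
1          11    25.25     8.0421
2+         27    22.22     1.0283
Sum = 10.746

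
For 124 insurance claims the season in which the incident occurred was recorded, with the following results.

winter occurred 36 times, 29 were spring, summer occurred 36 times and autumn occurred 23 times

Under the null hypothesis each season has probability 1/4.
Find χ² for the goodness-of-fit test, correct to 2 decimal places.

3.81

Under H₀ each category has probability 1/4, so each expected count is 124/4 = 31.
χ² = (36−31)²/31 + (29−31)²/31 + (36−31)²/31 + (23−31)²/31
   = 0.806 + 0.129 + 0.806 + 2.065
Sum = 3.81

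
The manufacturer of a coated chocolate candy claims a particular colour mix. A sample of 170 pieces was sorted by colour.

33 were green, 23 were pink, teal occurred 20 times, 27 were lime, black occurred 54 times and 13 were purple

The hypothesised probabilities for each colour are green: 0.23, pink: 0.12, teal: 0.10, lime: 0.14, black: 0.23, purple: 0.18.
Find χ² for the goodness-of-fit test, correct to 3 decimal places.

18.044

Expected counts E_i = n·p_i: 170×0.23 = 39.1, 170×0.12 = 20.4, 170×0.10 = 17, 170×0.14 = 23.8, 170×0.23 = 39.1, 170×0.18 = 30.6.
green: (33 − 39.1)²/39.1 = 37.21/39.1 = 0.9517
pink: (23 − 20.4)²/20.4 = 6.76/20.4 = 0.3314
teal: (20 − 17)²/17 = 9/17 = 0.5294
lime: (27 − 23.8)²/23.8 = 10.24/23.8 = 0.4303
black: (54 − 39.1)²/39.1 = 222.01/39.1 = 5.6780
purple: (13 − 30.6)²/30.6 = 309.76/30.6 = 10.1229
Sum = 18.044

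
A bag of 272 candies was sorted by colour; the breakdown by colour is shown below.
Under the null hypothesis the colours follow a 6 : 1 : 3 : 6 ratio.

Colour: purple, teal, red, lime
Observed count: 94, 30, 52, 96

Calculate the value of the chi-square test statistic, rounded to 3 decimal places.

10.941

Ratio total = 16. Expected counts: 272×6/16 = 102, 272×1/16 = 17, 272×3/16 = 51, 272×6/16 = 102.
χ² = (94−102)²/102 + (30−17)²/17 + (52−51)²/51 + (96−102)²/102
   = 0.6275 + 9.9412 + 0.0196 + 0.3529
Sum = 10.941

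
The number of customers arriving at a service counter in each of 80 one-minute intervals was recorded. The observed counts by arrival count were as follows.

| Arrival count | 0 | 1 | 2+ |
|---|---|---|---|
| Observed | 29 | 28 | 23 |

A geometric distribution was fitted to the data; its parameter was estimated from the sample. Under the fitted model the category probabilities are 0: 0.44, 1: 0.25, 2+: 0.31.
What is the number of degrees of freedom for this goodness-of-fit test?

1

There are k = 3 categories and 1 parameter estimated from the data, so df = 3 − 1 − 1 = 1.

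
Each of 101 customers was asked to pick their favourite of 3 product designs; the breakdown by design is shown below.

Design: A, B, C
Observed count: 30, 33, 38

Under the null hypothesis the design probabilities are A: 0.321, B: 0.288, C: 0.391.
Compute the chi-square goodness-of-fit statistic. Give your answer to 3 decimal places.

0.763

Expected counts E_i = n·p_i: 101×0.321 = 32.421, 101×0.288 = 29.088, 101×0.391 = 39.491.
χ² = (30−32.421)²/32.421 + (33−29.088)²/29.088 + (38−39.491)²/39.491
   = 0.1808 + 0.5261 + 0.0563
Sum = 0.763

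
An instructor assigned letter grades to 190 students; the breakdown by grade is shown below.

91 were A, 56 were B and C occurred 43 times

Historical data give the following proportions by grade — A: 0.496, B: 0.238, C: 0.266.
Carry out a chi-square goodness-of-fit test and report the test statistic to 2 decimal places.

Expected counts E_i = n·p_i: 190×0.496 = 94.24, 190×0.238 = 45.22, 190×0.266 = 50.54.
cat         O        E   (O−E)²/E
A          91    94.24      0.111
B          56    45.22      2.570
C          43    50.54      1.125
Sum = 3.81

3.81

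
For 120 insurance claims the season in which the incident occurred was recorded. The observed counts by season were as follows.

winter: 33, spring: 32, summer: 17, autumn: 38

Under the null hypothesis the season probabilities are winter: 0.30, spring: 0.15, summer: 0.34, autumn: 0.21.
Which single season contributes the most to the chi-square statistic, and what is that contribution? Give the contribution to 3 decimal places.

Expected counts E_i = n·p_i: 120×0.30 = 36, 120×0.15 = 18, 120×0.34 = 40.8, 120×0.21 = 25.2.
winter: (33 − 36)²/36 = 9/36 = 0.2500
spring: (32 − 18)²/18 = 196/18 = 10.8889
summer: (17 − 40.8)²/40.8 = 566.44/40.8 = 13.8833
autumn: (38 − 25.2)²/25.2 = 163.84/25.2 = 6.5016
The largest term is for summer: 13.883.

summer, 13.883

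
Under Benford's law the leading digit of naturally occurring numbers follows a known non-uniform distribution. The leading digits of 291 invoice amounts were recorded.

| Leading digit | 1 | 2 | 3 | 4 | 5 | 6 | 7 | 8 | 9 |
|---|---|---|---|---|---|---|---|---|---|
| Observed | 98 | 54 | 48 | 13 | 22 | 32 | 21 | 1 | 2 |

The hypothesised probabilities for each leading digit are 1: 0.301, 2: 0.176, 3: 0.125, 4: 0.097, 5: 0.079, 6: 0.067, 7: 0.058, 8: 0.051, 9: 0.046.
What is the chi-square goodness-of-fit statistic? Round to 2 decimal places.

44.98

Expected counts E_i = n·p_i: 291×0.301 = 87.591, 291×0.176 = 51.216, 291×0.125 = 36.375, 291×0.097 = 28.227, 291×0.079 = 22.989, 291×0.067 = 19.497, 291×0.058 = 16.878, 291×0.051 = 14.841, 291×0.046 = 13.386.
χ² = (98−87.591)²/87.591 + (54−51.216)²/51.216 + (48−36.375)²/36.375 + (13−28.227)²/28.227 + (22−22.989)²/22.989 + (32−19.497)²/19.497 + (21−16.878)²/16.878 + (1−14.841)²/14.841 + (2−13.386)²/13.386
   = 1.237 + 0.151 + 3.715 + 8.214 + 0.043 + 8.018 + 1.007 + 12.908 + 9.685
Sum = 44.98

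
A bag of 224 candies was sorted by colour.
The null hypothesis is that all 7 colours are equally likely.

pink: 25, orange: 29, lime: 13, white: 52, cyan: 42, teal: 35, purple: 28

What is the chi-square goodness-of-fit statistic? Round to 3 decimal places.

Under H₀ each category has probability 1/7, so each expected count is 224/7 = 32.
pink: (25 − 32)²/32 = 49/32 = 1.5313
orange: (29 − 32)²/32 = 9/32 = 0.2813
lime: (13 − 32)²/32 = 361/32 = 11.2813
white: (52 − 32)²/32 = 400/32 = 12.5000
cyan: (42 − 32)²/32 = 100/32 = 3.1250
teal: (35 − 32)²/32 = 9/32 = 0.2813
purple: (28 − 32)²/32 = 16/32 = 0.5000
Sum = 29.500

29.500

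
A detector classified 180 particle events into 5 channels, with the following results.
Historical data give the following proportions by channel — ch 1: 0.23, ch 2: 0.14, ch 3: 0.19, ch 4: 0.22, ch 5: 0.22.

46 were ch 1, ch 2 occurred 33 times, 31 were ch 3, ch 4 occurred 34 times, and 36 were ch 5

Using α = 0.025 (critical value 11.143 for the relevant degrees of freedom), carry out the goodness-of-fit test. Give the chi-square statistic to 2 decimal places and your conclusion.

Expected counts E_i = n·p_i: 180×0.23 = 41.4, 180×0.14 = 25.2, 180×0.19 = 34.2, 180×0.22 = 39.6, 180×0.22 = 39.6.
ch 1: (46 − 41.4)²/41.4 = 21.16/41.4 = 0.511
ch 2: (33 − 25.2)²/25.2 = 60.84/25.2 = 2.414
ch 3: (31 − 34.2)²/34.2 = 10.24/34.2 = 0.299
ch 4: (34 − 39.6)²/39.6 = 31.36/39.6 = 0.792
ch 5: (36 − 39.6)²/39.6 = 12.96/39.6 = 0.327
Sum = 4.34
df = 4. Since 4.34 < 11.143, we do not reject H₀.

4.34; do not reject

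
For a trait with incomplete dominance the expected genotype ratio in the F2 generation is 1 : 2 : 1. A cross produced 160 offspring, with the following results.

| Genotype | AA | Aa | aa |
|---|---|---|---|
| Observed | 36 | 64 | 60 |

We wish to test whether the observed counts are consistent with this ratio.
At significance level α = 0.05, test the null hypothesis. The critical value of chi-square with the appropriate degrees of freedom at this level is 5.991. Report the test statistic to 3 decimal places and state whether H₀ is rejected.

Ratio total = 4. Expected counts: 160×1/4 = 40, 160×2/4 = 80, 160×1/4 = 40.
χ² = (36−40)²/40 + (64−80)²/80 + (60−40)²/40
   = 0.4000 + 3.2000 + 10.0000
Sum = 13.600
df = 2. Since 13.600 > 5.991, we reject H₀.

13.600; reject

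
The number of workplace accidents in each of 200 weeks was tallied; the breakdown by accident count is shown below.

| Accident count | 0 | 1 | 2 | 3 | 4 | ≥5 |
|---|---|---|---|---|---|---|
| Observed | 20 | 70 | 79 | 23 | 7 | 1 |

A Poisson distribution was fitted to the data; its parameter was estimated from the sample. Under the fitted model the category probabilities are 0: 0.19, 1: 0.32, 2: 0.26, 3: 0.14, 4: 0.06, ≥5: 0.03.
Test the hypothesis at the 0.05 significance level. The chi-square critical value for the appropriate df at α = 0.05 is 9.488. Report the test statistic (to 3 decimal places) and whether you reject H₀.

Expected counts E_i = n·p_i: 200×0.19 = 38, 200×0.32 = 64, 200×0.26 = 52, 200×0.14 = 28, 200×0.06 = 12, 200×0.03 = 6.
0: (20 − 38)²/38 = 324/38 = 8.5263
1: (70 − 64)²/64 = 36/64 = 0.5625
2: (79 − 52)²/52 = 729/52 = 14.0192
3: (23 − 28)²/28 = 25/28 = 0.8929
4: (7 − 12)²/12 = 25/12 = 2.0833
≥5: (1 − 6)²/6 = 25/6 = 4.1667
Sum = 30.251
df = 4. Since 30.251 > 9.488, we reject H₀.

30.251; reject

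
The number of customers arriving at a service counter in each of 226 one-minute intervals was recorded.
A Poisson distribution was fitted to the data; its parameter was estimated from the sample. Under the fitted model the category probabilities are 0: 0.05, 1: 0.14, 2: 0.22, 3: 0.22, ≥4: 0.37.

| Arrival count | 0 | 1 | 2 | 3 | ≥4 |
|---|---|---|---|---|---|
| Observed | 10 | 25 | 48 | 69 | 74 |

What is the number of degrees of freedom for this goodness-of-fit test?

There are k = 5 categories and 1 parameter estimated from the data, so df = 5 − 1 − 1 = 3.

3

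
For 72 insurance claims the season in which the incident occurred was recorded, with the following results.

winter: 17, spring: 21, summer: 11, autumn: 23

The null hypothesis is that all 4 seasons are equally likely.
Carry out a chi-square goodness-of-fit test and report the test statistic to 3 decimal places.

Expected count for each of the 4 categories: 72/4 = 18.
χ² = (17−18)²/18 + (21−18)²/18 + (11−18)²/18 + (23−18)²/18
   = 0.0556 + 0.5000 + 2.7222 + 1.3889
Sum = 4.667

4.667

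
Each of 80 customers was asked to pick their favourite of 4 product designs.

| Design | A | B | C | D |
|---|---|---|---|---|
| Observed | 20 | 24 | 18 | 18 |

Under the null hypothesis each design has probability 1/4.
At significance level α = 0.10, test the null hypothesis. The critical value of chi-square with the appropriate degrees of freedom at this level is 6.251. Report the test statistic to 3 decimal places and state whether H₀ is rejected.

Expected count for each of the 4 categories: 80/4 = 20.
χ² = (20−20)²/20 + (24−20)²/20 + (18−20)²/20 + (18−20)²/20
   = 0.0000 + 0.8000 + 0.2000 + 0.2000
Sum = 1.200
df = 3. Since 1.200 < 6.251, we do not reject H₀.

1.200; do not reject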